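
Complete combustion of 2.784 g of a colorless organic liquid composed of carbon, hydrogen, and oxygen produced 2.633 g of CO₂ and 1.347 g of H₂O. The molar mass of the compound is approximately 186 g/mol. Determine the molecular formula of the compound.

C4H10O8

mol C = 2.633 g CO₂ ÷ 44.009 g/mol = 0.059829 mol
mol H = 2 × 1.347 g H₂O ÷ 18.015 g/mol = 0.14954 mol
mass O = 2.784 − (0.71860 + 0.15074) = 1.9147 g → mol O = 1.9147 ÷ 15.999 = 0.11967 mol
Divide by the smallest (0.059829 mol): C 1.000, H 2.500, O 2.000
Multiplying each by 2 gives whole numbers: C 2.00, H 5.00, O 4.00
Empirical formula: C2H5O4
Empirical-formula mass = 93.06 g/mol; 186 ÷ 93.06 ≈ 2, so the molecular formula is C4H10O8.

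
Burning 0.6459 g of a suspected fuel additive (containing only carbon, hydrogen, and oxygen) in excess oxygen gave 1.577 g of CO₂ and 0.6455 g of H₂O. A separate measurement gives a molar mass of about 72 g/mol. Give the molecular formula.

C4H8O

mol C = 1.577 g CO₂ ÷ 44.009 g/mol = 0.035834 mol
mol H = 2 × 0.6455 g H₂O ÷ 18.015 g/mol = 0.071663 mol
mass O = 0.6459 − (0.43040 + 0.072236) = 0.14327 g → mol O = 0.14327 ÷ 15.999 = 0.0089548 mol
Divide by the smallest (0.0089548 mol): C 4.002, H 8.003, O 1.000
Empirical formula: C4H8O
Empirical-formula mass = 72.11 g/mol; 72 ÷ 72.11 ≈ 1, so the molecular formula is C4H8O.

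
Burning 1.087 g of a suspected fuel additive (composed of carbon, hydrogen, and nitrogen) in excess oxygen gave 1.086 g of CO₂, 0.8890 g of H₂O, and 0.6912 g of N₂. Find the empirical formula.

CH4N2

mol C = 1.086 g CO₂ ÷ 44.009 g/mol = 0.024677 mol
mol H = 2 × 0.8890 g H₂O ÷ 18.015 g/mol = 0.098696 mol
mol N = 2 × 0.6912 g N₂ ÷ 28.014 g/mol = 0.049347 mol
Divide by the smallest (0.024677 mol): C 1.000, H 4.000, N 2.000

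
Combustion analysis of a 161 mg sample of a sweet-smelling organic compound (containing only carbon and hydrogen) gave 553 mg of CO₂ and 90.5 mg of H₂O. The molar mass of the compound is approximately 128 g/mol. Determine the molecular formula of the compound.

C10H8

mol C = 0.553 g CO₂ ÷ 44.009 g/mol = 0.01257 mol
mol H = 2 × 0.0905 g H₂O ÷ 18.015 g/mol = 0.01005 mol
Divide by the smallest (0.01005 mol): C 1.251, H 1.000
Multiplying each by 4 gives whole numbers: C 5.00, H 4.00
Empirical formula: C5H4
Empirical-formula mass = 64.09 g/mol; 128 ÷ 64.09 ≈ 2, so the molecular formula is C10H8.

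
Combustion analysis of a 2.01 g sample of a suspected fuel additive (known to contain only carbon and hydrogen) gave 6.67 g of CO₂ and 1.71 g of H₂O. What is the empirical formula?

mol C = 6.67 g CO₂ ÷ 44.009 g/mol = 0.1516 mol
mol H = 2 × 1.71 g H₂O ÷ 18.015 g/mol = 0.1898 mol
Divide by the smallest (0.1516 mol): C 1.000, H 1.253
Multiplying each by 4 gives whole numbers: C 4.00, H 5.01

C4H5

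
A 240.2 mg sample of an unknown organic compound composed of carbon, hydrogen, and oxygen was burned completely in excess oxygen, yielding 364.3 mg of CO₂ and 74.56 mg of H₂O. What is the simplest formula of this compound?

mol C = 0.3643 g CO₂ ÷ 44.009 g/mol = 0.0082779 mol
mol H = 2 × 0.07456 g H₂O ÷ 18.015 g/mol = 0.0082775 mol
mass O = 0.2402 − (0.099425 + 0.0083438) = 0.13243 g → mol O = 0.13243 ÷ 15.999 = 0.0082775 mol
Divide by the smallest (0.0082775 mol): C 1.000, H 1.000, O 1.000

CHO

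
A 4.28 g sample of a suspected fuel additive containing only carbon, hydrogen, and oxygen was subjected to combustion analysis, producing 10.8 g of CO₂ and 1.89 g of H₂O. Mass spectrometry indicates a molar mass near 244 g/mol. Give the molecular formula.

mol C = 10.8 g CO₂ ÷ 44.009 g/mol = 0.2454 mol
mol H = 2 × 1.89 g H₂O ÷ 18.015 g/mol = 0.2098 mol
mass O = 4.28 − (2.948 + 0.2115) = 1.121 g → mol O = 1.121 ÷ 15.999 = 0.07006 mol
Divide by the smallest (0.07006 mol): C 3.503, H 2.995, O 1.000
Multiplying each by 2 gives whole numbers: C 7.01, H 5.99, O 2.00
Empirical formula: C7H6O2
Empirical-formula mass = 122.12 g/mol; 244 ÷ 122.12 ≈ 2, so the molecular formula is C14H12O4.

C14H12O4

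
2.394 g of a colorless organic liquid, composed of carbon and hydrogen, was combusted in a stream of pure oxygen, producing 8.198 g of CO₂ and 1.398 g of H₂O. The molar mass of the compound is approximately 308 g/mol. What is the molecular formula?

mol C = 8.198 g CO₂ ÷ 44.009 g/mol = 0.18628 mol
mol H = 2 × 1.398 g H₂O ÷ 18.015 g/mol = 0.15520 mol
Divide by the smallest (0.15520 mol): C 1.200, H 1.000
Multiplying each by 5 gives whole numbers: C 6.00, H 5.00
Empirical formula: C6H5
Empirical-formula mass = 77.11 g/mol; 308 ÷ 77.11 ≈ 4, so the molecular formula is C24H20.

C24H20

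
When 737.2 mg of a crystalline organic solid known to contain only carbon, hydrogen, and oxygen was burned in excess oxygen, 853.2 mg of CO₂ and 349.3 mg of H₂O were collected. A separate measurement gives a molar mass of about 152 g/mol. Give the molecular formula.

mol C = 0.8532 g CO₂ ÷ 44.009 g/mol = 0.019387 mol
mol H = 2 × 0.3493 g H₂O ÷ 18.015 g/mol = 0.038779 mol
mass O = 0.7372 − (0.23286 + 0.039089) = 0.46525 g → mol O = 0.46525 ÷ 15.999 = 0.029080 mol
Divide by the smallest (0.019387 mol): C 1.000, H 2.000, O 1.500
Multiplying each by 2 gives whole numbers: C 2.00, H 4.00, O 3.00
Empirical formula: C2H4O3
Empirical-formula mass = 76.05 g/mol; 152 ÷ 76.05 ≈ 2, so the molecular formula is C4H8O6.

C4H8O6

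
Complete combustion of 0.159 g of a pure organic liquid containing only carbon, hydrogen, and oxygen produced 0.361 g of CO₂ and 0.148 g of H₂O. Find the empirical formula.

C3H6O

mol C = 0.361 g CO₂ ÷ 44.009 g/mol = 0.008203 mol
mol H = 2 × 0.148 g H₂O ÷ 18.015 g/mol = 0.01643 mol
mass O = 0.159 − (0.09852 + 0.01656) = 0.04391 g → mol O = 0.04391 ÷ 15.999 = 0.002745 mol
Divide by the smallest (0.002745 mol): C 2.989, H 5.986, O 1.000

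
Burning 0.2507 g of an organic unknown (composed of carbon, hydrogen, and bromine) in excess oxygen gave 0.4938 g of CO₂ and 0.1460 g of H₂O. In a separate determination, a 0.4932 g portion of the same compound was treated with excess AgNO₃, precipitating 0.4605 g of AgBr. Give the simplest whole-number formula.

mol C = 0.4938 g CO₂ ÷ 44.009 g/mol = 0.011220 mol
mol H = 2 × 0.1460 g H₂O ÷ 18.015 g/mol = 0.016209 mol
From the AgBr data: mol Br per gram of compound = (0.4605 ÷ 187.772) ÷ 0.4932 = 0.0049725 mol/g, so in the 0.2507 g combustion sample mol Br = 0.0012466 mol
Divide by the smallest (0.0012466 mol): C 9.001, H 13.002, Br 1.000

C9H13Br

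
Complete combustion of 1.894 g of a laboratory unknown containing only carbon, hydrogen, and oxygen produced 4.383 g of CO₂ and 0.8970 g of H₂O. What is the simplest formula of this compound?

C8H8O3

mol C = 4.383 g CO₂ ÷ 44.009 g/mol = 0.099593 mol
mol H = 2 × 0.8970 g H₂O ÷ 18.015 g/mol = 0.099584 mol
mass O = 1.894 − (1.1962 + 0.10038) = 0.59740 g → mol O = 0.59740 ÷ 15.999 = 0.037340 mol
Divide by the smallest (0.037340 mol): C 2.667, H 2.667, O 1.000
Multiplying each by 3 gives whole numbers: C 8.00, H 8.00, O 3.00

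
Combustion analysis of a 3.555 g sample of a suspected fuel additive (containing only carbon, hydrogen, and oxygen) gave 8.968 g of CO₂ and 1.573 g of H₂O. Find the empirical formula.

mol C = 8.968 g CO₂ ÷ 44.009 g/mol = 0.20378 mol
mol H = 2 × 1.573 g H₂O ÷ 18.015 g/mol = 0.17463 mol
mass O = 3.555 − (2.4476 + 0.17603) = 0.93141 g → mol O = 0.93141 ÷ 15.999 = 0.058217 mol
Divide by the smallest (0.058217 mol): C 3.500, H 3.000, O 1.000
Multiplying each by 2 gives whole numbers: C 7.00, H 6.00, O 2.00

C7H6O2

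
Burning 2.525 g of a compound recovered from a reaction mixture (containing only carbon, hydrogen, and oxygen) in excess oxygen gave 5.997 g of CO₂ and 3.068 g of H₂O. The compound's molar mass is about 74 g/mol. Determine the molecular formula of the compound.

mol C = 5.997 g CO₂ ÷ 44.009 g/mol = 0.13627 mol
mol H = 2 × 3.068 g H₂O ÷ 18.015 g/mol = 0.34061 mol
mass O = 2.525 − (1.6367 + 0.34333) = 0.54496 g → mol O = 0.54496 ÷ 15.999 = 0.034062 mol
Divide by the smallest (0.034062 mol): C 4.001, H 10.000, O 1.000
Empirical formula: C4H10O
Empirical-formula mass = 74.12 g/mol; 74 ÷ 74.12 ≈ 1, so the molecular formula is C4H10O.

C4H10O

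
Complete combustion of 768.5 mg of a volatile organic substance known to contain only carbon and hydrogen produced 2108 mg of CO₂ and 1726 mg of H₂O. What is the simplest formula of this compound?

CH4

mol C = 2.108 g CO₂ ÷ 44.009 g/mol = 0.047899 mol
mol H = 2 × 1.726 g H₂O ÷ 18.015 g/mol = 0.19162 mol
Divide by the smallest (0.047899 mol): C 1.000, H 4.000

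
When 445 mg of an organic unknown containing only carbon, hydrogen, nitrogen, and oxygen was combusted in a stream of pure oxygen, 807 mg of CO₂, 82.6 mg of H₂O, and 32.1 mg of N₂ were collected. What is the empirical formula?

mol C = 0.807 g CO₂ ÷ 44.009 g/mol = 0.01834 mol
mol H = 2 × 0.0826 g H₂O ÷ 18.015 g/mol = 0.009170 mol
mol N = 2 × 0.0321 g N₂ ÷ 28.014 g/mol = 0.002292 mol
mass O = 0.445 − (0.2202 + 0.009243 + 0.03210) = 0.1834 g → mol O = 0.1834 ÷ 15.999 = 0.01146 mol
Divide by the smallest (0.002292 mol): C 8.002, H 4.001, N 1.000, O 5.002

C8H4NO5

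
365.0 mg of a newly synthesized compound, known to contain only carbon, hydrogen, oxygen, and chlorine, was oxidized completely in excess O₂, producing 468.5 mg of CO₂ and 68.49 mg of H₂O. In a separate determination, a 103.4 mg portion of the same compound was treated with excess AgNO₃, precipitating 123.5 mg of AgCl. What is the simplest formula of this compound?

C7H5Cl2O5

mol C = 0.4685 g CO₂ ÷ 44.009 g/mol = 0.010646 mol
mol H = 2 × 0.06849 g H₂O ÷ 18.015 g/mol = 0.0076037 mol
From the AgCl data: mol Cl per gram of compound = (0.1235 ÷ 143.318) ÷ 0.1034 = 0.0083339 mol/g, so in the 0.3650 g combustion sample mol Cl = 0.0030419 mol
mass O = 0.3650 − (0.12786 + 0.0076645 + 0.10783) = 0.12164 g → mol O = 0.12164 ÷ 15.999 = 0.0076029 mol
Divide by the smallest (0.0030419 mol): C 3.500, H 2.500, Cl 1.000, O 2.499
Multiplying each by 2 gives whole numbers: C 7.00, H 5.00, Cl 2.00, O 5.00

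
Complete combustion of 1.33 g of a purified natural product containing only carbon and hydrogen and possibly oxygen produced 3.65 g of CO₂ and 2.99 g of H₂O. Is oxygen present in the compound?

mol C = 3.65 g CO₂ ÷ 44.009 g/mol = 0.08294 mol
mol H = 2 × 2.99 g H₂O ÷ 18.015 g/mol = 0.3319 mol
C and H together account for 1.331 g — essentially the entire 1.33 g sample — so the compound contains no oxygen.

no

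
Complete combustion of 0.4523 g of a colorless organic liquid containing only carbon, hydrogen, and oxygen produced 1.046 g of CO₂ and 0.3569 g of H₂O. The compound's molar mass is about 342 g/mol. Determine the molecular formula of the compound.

mol C = 1.046 g CO₂ ÷ 44.009 g/mol = 0.023768 mol
mol H = 2 × 0.3569 g H₂O ÷ 18.015 g/mol = 0.039623 mol
mass O = 0.4523 − (0.28548 + 0.039940) = 0.12688 g → mol O = 0.12688 ÷ 15.999 = 0.0079308 mol
Divide by the smallest (0.0079308 mol): C 2.997, H 4.996, O 1.000
Empirical formula: C3H5O
Empirical-formula mass = 57.07 g/mol; 342 ÷ 57.07 ≈ 6, so the molecular formula is C18H30O6.

C18H30O6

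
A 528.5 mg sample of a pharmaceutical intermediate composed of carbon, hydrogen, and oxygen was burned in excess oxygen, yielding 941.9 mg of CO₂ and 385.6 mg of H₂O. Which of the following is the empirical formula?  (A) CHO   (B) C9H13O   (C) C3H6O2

mol C = 0.9419 g CO₂ ÷ 44.009 g/mol = 0.021402 mol
mol H = 2 × 0.3856 g H₂O ÷ 18.015 g/mol = 0.042809 mol
mass O = 0.5285 − (0.25706 + 0.043151) = 0.22828 g → mol O = 0.22828 ÷ 15.999 = 0.014269 mol
Divide by the smallest (0.014269 mol): C 1.500, H 3.000, O 1.000
Multiplying each by 2 gives whole numbers: C 3.00, H 6.00, O 2.00

(C) C3H6O2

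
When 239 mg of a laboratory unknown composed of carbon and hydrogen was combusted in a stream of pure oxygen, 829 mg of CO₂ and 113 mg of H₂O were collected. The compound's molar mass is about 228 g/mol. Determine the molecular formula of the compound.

C18H12

mol C = 0.829 g CO₂ ÷ 44.009 g/mol = 0.01884 mol
mol H = 2 × 0.113 g H₂O ÷ 18.015 g/mol = 0.01255 mol
Divide by the smallest (0.01255 mol): C 1.502, H 1.000
Multiplying each by 2 gives whole numbers: C 3.00, H 2.00
Empirical formula: C3H2
Empirical-formula mass = 38.05 g/mol; 228 ÷ 38.05 ≈ 6, so the molecular formula is C18H12.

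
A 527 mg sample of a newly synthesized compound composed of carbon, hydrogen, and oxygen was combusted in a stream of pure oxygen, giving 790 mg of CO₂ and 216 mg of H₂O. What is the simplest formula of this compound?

C3H4O3

mol C = 0.790 g CO₂ ÷ 44.009 g/mol = 0.01795 mol
mol H = 2 × 0.216 g H₂O ÷ 18.015 g/mol = 0.02398 mol
mass O = 0.527 − (0.2156 + 0.02417) = 0.2872 g → mol O = 0.2872 ÷ 15.999 = 0.01795 mol
Divide by the smallest (0.01795 mol): C 1.000, H 1.336, O 1.000
Multiplying each by 3 gives whole numbers: C 3.00, H 4.01, O 3.00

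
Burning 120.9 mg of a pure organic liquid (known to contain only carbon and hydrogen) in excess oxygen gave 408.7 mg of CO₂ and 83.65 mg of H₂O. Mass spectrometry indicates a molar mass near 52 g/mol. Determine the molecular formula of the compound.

mol C = 0.4087 g CO₂ ÷ 44.009 g/mol = 0.0092867 mol
mol H = 2 × 0.08365 g H₂O ÷ 18.015 g/mol = 0.0092867 mol
Divide by the smallest (0.0092867 mol): C 1.000, H 1.000
Empirical formula: CH
Empirical-formula mass = 13.02 g/mol; 52 ÷ 13.02 ≈ 4, so the molecular formula is C4H4.

C4H4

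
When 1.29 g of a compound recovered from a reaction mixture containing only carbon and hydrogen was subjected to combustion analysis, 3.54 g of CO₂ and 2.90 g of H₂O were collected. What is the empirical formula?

CH4

mol C = 3.54 g CO₂ ÷ 44.009 g/mol = 0.08044 mol
mol H = 2 × 2.90 g H₂O ÷ 18.015 g/mol = 0.3220 mol
Divide by the smallest (0.08044 mol): C 1.000, H 4.003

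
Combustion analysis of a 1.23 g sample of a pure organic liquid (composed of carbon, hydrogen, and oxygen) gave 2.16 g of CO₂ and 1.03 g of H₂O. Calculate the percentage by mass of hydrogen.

9.4%

mol C = 2.16 g CO₂ ÷ 44.009 g/mol = 0.04908 mol
mol H = 2 × 1.03 g H₂O ÷ 18.015 g/mol = 0.1143 mol
mass O = 1.23 − (0.5895 + 0.1153) = 0.5252 g → mol O = 0.5252 ÷ 15.999 = 0.03283 mol
mass % H = 0.1153 g ÷ 1.23 g × 100%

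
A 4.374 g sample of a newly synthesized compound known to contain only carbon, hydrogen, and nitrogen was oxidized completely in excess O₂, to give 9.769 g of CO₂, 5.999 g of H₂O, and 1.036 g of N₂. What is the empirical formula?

mol C = 9.769 g CO₂ ÷ 44.009 g/mol = 0.22198 mol
mol H = 2 × 5.999 g H₂O ÷ 18.015 g/mol = 0.66600 mol
mol N = 2 × 1.036 g N₂ ÷ 28.014 g/mol = 0.073963 mol
Divide by the smallest (0.073963 mol): C 3.001, H 9.005, N 1.000

C3H9N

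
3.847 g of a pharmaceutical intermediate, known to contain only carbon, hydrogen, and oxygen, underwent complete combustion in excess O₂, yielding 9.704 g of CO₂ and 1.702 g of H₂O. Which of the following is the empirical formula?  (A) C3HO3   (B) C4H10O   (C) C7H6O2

(C) C7H6O2

mol C = 9.704 g CO₂ ÷ 44.009 g/mol = 0.22050 mol
mol H = 2 × 1.702 g H₂O ÷ 18.015 g/mol = 0.18895 mol
mass O = 3.847 − (2.6484 + 0.19047) = 1.0081 g → mol O = 1.0081 ÷ 15.999 = 0.063011 mol
Divide by the smallest (0.063011 mol): C 3.499, H 2.999, O 1.000
Multiplying each by 2 gives whole numbers: C 7.00, H 6.00, O 2.00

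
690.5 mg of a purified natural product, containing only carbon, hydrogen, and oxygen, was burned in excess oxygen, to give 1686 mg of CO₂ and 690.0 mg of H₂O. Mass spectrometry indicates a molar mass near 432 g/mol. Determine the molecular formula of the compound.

mol C = 1.686 g CO₂ ÷ 44.009 g/mol = 0.038310 mol
mol H = 2 × 0.6900 g H₂O ÷ 18.015 g/mol = 0.076603 mol
mass O = 0.6905 − (0.46015 + 0.077216) = 0.15314 g → mol O = 0.15314 ÷ 15.999 = 0.0095718 mol
Divide by the smallest (0.0095718 mol): C 4.002, H 8.003, O 1.000
Empirical formula: C4H8O
Empirical-formula mass = 72.11 g/mol; 432 ÷ 72.11 ≈ 6, so the molecular formula is C24H48O6.

C24H48O6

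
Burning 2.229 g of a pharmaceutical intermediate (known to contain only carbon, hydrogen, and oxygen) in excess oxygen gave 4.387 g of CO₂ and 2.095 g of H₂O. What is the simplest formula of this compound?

C6H14O3

mol C = 4.387 g CO₂ ÷ 44.009 g/mol = 0.099684 mol
mol H = 2 × 2.095 g H₂O ÷ 18.015 g/mol = 0.23258 mol
mass O = 2.229 − (1.1973 + 0.23444) = 0.79725 g → mol O = 0.79725 ÷ 15.999 = 0.049831 mol
Divide by the smallest (0.049831 mol): C 2.000, H 4.667, O 1.000
Multiplying each by 3 gives whole numbers: C 6.00, H 14.00, O 3.00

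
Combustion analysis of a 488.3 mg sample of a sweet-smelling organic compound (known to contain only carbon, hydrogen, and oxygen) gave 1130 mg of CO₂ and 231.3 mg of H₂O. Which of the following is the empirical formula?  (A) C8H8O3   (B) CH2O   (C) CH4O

mol C = 1.130 g CO₂ ÷ 44.009 g/mol = 0.025677 mol
mol H = 2 × 0.2313 g H₂O ÷ 18.015 g/mol = 0.025679 mol
mass O = 0.4883 − (0.30840 + 0.025884) = 0.15401 g → mol O = 0.15401 ÷ 15.999 = 0.0096265 mol
Divide by the smallest (0.0096265 mol): C 2.667, H 2.667, O 1.000
Multiplying each by 3 gives whole numbers: C 8.00, H 8.00, O 3.00

(A) C8H8O3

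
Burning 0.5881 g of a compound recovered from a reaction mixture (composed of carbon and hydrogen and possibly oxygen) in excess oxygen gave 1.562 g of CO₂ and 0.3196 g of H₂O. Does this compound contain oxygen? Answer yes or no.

yes

mol C = 1.562 g CO₂ ÷ 44.009 g/mol = 0.035493 mol
mol H = 2 × 0.3196 g H₂O ÷ 18.015 g/mol = 0.035482 mol
C and H account for only 0.46207 g of the 0.5881 g sample; the remaining 0.12603 g must be oxygen.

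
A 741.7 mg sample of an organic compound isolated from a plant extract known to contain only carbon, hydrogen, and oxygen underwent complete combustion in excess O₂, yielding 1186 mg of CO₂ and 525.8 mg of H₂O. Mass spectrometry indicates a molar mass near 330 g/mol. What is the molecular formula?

mol C = 1.186 g CO₂ ÷ 44.009 g/mol = 0.026949 mol
mol H = 2 × 0.5258 g H₂O ÷ 18.015 g/mol = 0.058374 mol
mass O = 0.7417 − (0.32368 + 0.058841) = 0.35917 g → mol O = 0.35917 ÷ 15.999 = 0.022450 mol
Divide by the smallest (0.022450 mol): C 1.200, H 2.600, O 1.000
Multiplying each by 5 gives whole numbers: C 6.00, H 13.00, O 5.00
Empirical formula: C6H13O5
Empirical-formula mass = 165.17 g/mol; 330 ÷ 165.17 ≈ 2, so the molecular formula is C12H26O10.

C12H26O10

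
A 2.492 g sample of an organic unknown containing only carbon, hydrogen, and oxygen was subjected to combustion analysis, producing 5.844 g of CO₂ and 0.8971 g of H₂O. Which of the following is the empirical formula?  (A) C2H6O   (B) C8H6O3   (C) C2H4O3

mol C = 5.844 g CO₂ ÷ 44.009 g/mol = 0.13279 mol
mol H = 2 × 0.8971 g H₂O ÷ 18.015 g/mol = 0.099595 mol
mass O = 2.492 − (1.5950 + 0.10039) = 0.79666 g → mol O = 0.79666 ÷ 15.999 = 0.049794 mol
Divide by the smallest (0.049794 mol): C 2.667, H 2.000, O 1.000
Multiplying each by 3 gives whole numbers: C 8.00, H 6.00, O 3.00

(B) C8H6O3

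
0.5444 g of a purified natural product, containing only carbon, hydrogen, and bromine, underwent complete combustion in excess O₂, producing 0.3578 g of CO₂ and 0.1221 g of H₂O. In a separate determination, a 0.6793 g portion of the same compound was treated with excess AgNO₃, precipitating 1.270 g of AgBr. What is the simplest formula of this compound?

C3H5Br2

mol C = 0.3578 g CO₂ ÷ 44.009 g/mol = 0.0081302 mol
mol H = 2 × 0.1221 g H₂O ÷ 18.015 g/mol = 0.013555 mol
From the AgBr data: mol Br per gram of compound = (1.270 ÷ 187.772) ÷ 0.6793 = 0.0099566 mol/g, so in the 0.5444 g combustion sample mol Br = 0.0054204 mol
Divide by the smallest (0.0054204 mol): C 1.500, H 2.501, Br 1.000
Multiplying each by 2 gives whole numbers: C 3.00, H 5.00, Br 2.00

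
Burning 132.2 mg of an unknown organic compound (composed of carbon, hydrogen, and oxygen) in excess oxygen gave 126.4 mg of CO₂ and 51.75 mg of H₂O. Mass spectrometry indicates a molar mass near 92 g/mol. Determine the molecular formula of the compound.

mol C = 0.1264 g CO₂ ÷ 44.009 g/mol = 0.0028721 mol
mol H = 2 × 0.05175 g H₂O ÷ 18.015 g/mol = 0.0057452 mol
mass O = 0.1322 − (0.034497 + 0.0057912) = 0.091912 g → mol O = 0.091912 ÷ 15.999 = 0.0057448 mol
Divide by the smallest (0.0028721 mol): C 1.000, H 2.000, O 2.000
Empirical formula: CH2O2
Empirical-formula mass = 46.02 g/mol; 92 ÷ 46.02 ≈ 2, so the molecular formula is C2H4O4.

C2H4O4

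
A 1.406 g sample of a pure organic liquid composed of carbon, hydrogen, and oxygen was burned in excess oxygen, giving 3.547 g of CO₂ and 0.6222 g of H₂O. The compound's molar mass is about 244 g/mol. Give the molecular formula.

mol C = 3.547 g CO₂ ÷ 44.009 g/mol = 0.080597 mol
mol H = 2 × 0.6222 g H₂O ÷ 18.015 g/mol = 0.069076 mol
mass O = 1.406 − (0.96805 + 0.069628) = 0.36832 g → mol O = 0.36832 ÷ 15.999 = 0.023021 mol
Divide by the smallest (0.023021 mol): C 3.501, H 3.001, O 1.000
Multiplying each by 2 gives whole numbers: C 7.00, H 6.00, O 2.00
Empirical formula: C7H6O2
Empirical-formula mass = 122.12 g/mol; 244 ÷ 122.12 ≈ 2, so the molecular formula is C14H12O4.

C14H12O4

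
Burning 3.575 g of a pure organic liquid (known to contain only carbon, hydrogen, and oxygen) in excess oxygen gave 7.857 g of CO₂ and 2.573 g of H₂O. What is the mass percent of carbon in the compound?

59.98%

mol C = 7.857 g CO₂ ÷ 44.009 g/mol = 0.17853 mol
mol H = 2 × 2.573 g H₂O ÷ 18.015 g/mol = 0.28565 mol
mass O = 3.575 − (2.1443 + 0.28794) = 1.1427 g → mol O = 1.1427 ÷ 15.999 = 0.071424 mol
mass % C = 2.1443 g ÷ 3.575 g × 100%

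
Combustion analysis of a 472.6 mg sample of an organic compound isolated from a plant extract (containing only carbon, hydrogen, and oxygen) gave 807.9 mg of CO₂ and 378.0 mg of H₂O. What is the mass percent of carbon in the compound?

46.66%

mol C = 0.8079 g CO₂ ÷ 44.009 g/mol = 0.018358 mol
mol H = 2 × 0.3780 g H₂O ÷ 18.015 g/mol = 0.041965 mol
mass O = 0.4726 − (0.22049 + 0.042301) = 0.20981 g → mol O = 0.20981 ÷ 15.999 = 0.013114 mol
mass % C = 0.22049 g ÷ 0.4726 g × 100%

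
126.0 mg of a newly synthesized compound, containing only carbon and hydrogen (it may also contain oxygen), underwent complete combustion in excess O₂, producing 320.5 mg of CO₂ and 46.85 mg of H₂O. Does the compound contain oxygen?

mol C = 0.3205 g CO₂ ÷ 44.009 g/mol = 0.0072826 mol
mol H = 2 × 0.04685 g H₂O ÷ 18.015 g/mol = 0.0052012 mol
C and H account for only 0.092714 g of the 0.1260 g sample; the remaining 0.033286 g must be oxygen.

yes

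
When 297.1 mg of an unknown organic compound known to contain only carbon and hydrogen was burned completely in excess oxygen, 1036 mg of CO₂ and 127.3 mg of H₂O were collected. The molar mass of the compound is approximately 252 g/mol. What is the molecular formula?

C20H12

mol C = 1.036 g CO₂ ÷ 44.009 g/mol = 0.023541 mol
mol H = 2 × 0.1273 g H₂O ÷ 18.015 g/mol = 0.014133 mol
Divide by the smallest (0.014133 mol): C 1.666, H 1.000
Multiplying each by 3 gives whole numbers: C 5.00, H 3.00
Empirical formula: C5H3
Empirical-formula mass = 63.08 g/mol; 252 ÷ 63.08 ≈ 4, so the molecular formula is C20H12.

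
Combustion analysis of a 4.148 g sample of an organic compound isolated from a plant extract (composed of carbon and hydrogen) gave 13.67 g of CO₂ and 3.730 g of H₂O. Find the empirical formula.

mol C = 13.67 g CO₂ ÷ 44.009 g/mol = 0.31062 mol
mol H = 2 × 3.730 g H₂O ÷ 18.015 g/mol = 0.41410 mol
Divide by the smallest (0.31062 mol): C 1.000, H 1.333
Multiplying each by 3 gives whole numbers: C 3.00, H 4.00

C3H4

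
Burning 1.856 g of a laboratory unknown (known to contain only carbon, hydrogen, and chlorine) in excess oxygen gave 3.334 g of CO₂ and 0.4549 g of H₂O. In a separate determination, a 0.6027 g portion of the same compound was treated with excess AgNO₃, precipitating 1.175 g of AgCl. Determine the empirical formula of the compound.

C3H2Cl

mol C = 3.334 g CO₂ ÷ 44.009 g/mol = 0.075757 mol
mol H = 2 × 0.4549 g H₂O ÷ 18.015 g/mol = 0.050502 mol
From the AgCl data: mol Cl per gram of compound = (1.175 ÷ 143.318) ÷ 0.6027 = 0.013603 mol/g, so in the 1.856 g combustion sample mol Cl = 0.025247 mol
Divide by the smallest (0.025247 mol): C 3.001, H 2.000, Cl 1.000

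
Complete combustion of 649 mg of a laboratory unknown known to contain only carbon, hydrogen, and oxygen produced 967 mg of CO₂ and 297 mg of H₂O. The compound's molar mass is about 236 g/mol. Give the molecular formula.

mol C = 0.967 g CO₂ ÷ 44.009 g/mol = 0.02197 mol
mol H = 2 × 0.297 g H₂O ÷ 18.015 g/mol = 0.03297 mol
mass O = 0.649 − (0.2639 + 0.03324) = 0.3518 g → mol O = 0.3518 ÷ 15.999 = 0.02199 mol
Divide by the smallest (0.02197 mol): C 1.000, H 1.501, O 1.001
Multiplying each by 2 gives whole numbers: C 2.00, H 3.00, O 2.00
Empirical formula: C2H3O2
Empirical-formula mass = 59.04 g/mol; 236 ÷ 59.04 ≈ 4, so the molecular formula is C8H12O8.

C8H12O8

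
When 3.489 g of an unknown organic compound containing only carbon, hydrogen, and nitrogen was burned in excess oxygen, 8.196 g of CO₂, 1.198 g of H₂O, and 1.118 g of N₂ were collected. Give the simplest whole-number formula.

mol C = 8.196 g CO₂ ÷ 44.009 g/mol = 0.18623 mol
mol H = 2 × 1.198 g H₂O ÷ 18.015 g/mol = 0.13300 mol
mol N = 2 × 1.118 g N₂ ÷ 28.014 g/mol = 0.079817 mol
Divide by the smallest (0.079817 mol): C 2.333, H 1.666, N 1.000
Multiplying each by 3 gives whole numbers: C 7.00, H 5.00, N 3.00

C7H5N3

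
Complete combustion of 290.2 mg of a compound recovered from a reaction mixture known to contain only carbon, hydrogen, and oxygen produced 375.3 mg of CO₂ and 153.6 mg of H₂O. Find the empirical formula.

C4H8O5

mol C = 0.3753 g CO₂ ÷ 44.009 g/mol = 0.0085278 mol
mol H = 2 × 0.1536 g H₂O ÷ 18.015 g/mol = 0.017052 mol
mass O = 0.2902 − (0.10243 + 0.017189) = 0.17058 g → mol O = 0.17058 ÷ 15.999 = 0.010662 mol
Divide by the smallest (0.0085278 mol): C 1.000, H 2.000, O 1.250
Multiplying each by 4 gives whole numbers: C 4.00, H 8.00, O 5.00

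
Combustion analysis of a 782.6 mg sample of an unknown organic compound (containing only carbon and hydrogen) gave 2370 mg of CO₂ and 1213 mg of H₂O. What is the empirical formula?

mol C = 2.370 g CO₂ ÷ 44.009 g/mol = 0.053853 mol
mol H = 2 × 1.213 g H₂O ÷ 18.015 g/mol = 0.13467 mol
Divide by the smallest (0.053853 mol): C 1.000, H 2.501
Multiplying each by 2 gives whole numbers: C 2.00, H 5.00

C2H5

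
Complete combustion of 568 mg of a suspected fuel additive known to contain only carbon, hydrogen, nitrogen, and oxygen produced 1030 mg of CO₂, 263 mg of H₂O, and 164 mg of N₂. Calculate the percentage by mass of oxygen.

16.5%

mol C = 1.03 g CO₂ ÷ 44.009 g/mol = 0.02340 mol
mol H = 2 × 0.263 g H₂O ÷ 18.015 g/mol = 0.02920 mol
mol N = 2 × 0.164 g N₂ ÷ 28.014 g/mol = 0.01171 mol
mass O = 0.568 − (0.2811 + 0.02943 + 0.1640) = 0.09346 g → mol O = 0.09346 ÷ 15.999 = 0.005842 mol
mass % O = 0.09346 g ÷ 0.568 g × 100%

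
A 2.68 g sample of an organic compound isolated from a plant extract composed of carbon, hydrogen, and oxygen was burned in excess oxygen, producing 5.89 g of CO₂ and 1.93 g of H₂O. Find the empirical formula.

C5H8O2

mol C = 5.89 g CO₂ ÷ 44.009 g/mol = 0.1338 mol
mol H = 2 × 1.93 g H₂O ÷ 18.015 g/mol = 0.2143 mol
mass O = 2.68 − (1.608 + 0.2160) = 0.8565 g → mol O = 0.8565 ÷ 15.999 = 0.05354 mol
Divide by the smallest (0.05354 mol): C 2.500, H 4.002, O 1.000
Multiplying each by 2 gives whole numbers: C 5.00, H 8.00, O 2.00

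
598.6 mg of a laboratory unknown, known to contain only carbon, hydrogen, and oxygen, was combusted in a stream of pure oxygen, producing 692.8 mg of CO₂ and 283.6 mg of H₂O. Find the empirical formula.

C2H4O3

mol C = 0.6928 g CO₂ ÷ 44.009 g/mol = 0.015742 mol
mol H = 2 × 0.2836 g H₂O ÷ 18.015 g/mol = 0.031485 mol
mass O = 0.5986 − (0.18908 + 0.031737) = 0.37778 g → mol O = 0.37778 ÷ 15.999 = 0.023613 mol
Divide by the smallest (0.015742 mol): C 1.000, H 2.000, O 1.500
Multiplying each by 2 gives whole numbers: C 2.00, H 4.00, O 3.00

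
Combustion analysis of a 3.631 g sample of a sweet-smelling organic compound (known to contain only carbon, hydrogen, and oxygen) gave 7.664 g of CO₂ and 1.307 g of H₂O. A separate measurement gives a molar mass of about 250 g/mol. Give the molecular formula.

C12H10O6

mol C = 7.664 g CO₂ ÷ 44.009 g/mol = 0.17415 mol
mol H = 2 × 1.307 g H₂O ÷ 18.015 g/mol = 0.14510 mol
mass O = 3.631 − (2.0917 + 0.14626) = 1.3931 g → mol O = 1.3931 ÷ 15.999 = 0.087072 mol
Divide by the smallest (0.087072 mol): C 2.000, H 1.666, O 1.000
Multiplying each by 3 gives whole numbers: C 6.00, H 5.00, O 3.00
Empirical formula: C6H5O3
Empirical-formula mass = 125.10 g/mol; 250 ÷ 125.10 ≈ 2, so the molecular formula is C12H10O6.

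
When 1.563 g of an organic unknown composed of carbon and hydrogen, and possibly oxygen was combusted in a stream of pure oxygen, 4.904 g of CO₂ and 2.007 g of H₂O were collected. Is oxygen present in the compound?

no

mol C = 4.904 g CO₂ ÷ 44.009 g/mol = 0.11143 mol
mol H = 2 × 2.007 g H₂O ÷ 18.015 g/mol = 0.22281 mol
C and H together account for 1.5630 g — essentially the entire 1.563 g sample — so the compound contains no oxygen.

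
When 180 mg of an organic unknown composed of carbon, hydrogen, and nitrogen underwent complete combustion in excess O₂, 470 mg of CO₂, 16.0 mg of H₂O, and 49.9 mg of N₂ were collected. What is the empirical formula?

C6HN2

mol C = 0.470 g CO₂ ÷ 44.009 g/mol = 0.01068 mol
mol H = 2 × 0.0160 g H₂O ÷ 18.015 g/mol = 0.001776 mol
mol N = 2 × 0.0499 g N₂ ÷ 28.014 g/mol = 0.003563 mol
Divide by the smallest (0.001776 mol): C 6.012, H 1.000, N 2.006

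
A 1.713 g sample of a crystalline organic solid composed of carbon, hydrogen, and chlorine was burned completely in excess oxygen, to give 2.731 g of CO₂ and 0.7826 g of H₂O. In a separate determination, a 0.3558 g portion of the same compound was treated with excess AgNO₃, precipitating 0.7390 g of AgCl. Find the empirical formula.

mol C = 2.731 g CO₂ ÷ 44.009 g/mol = 0.062055 mol
mol H = 2 × 0.7826 g H₂O ÷ 18.015 g/mol = 0.086883 mol
From the AgCl data: mol Cl per gram of compound = (0.7390 ÷ 143.318) ÷ 0.3558 = 0.014492 mol/g, so in the 1.713 g combustion sample mol Cl = 0.024825 mol
Divide by the smallest (0.024825 mol): C 2.500, H 3.500, Cl 1.000
Multiplying each by 2 gives whole numbers: C 5.00, H 7.00, Cl 2.00

C5H7Cl2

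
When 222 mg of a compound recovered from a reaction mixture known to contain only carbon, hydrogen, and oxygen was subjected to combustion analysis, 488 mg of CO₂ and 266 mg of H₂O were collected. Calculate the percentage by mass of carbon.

60.0%

mol C = 0.488 g CO₂ ÷ 44.009 g/mol = 0.01109 mol
mol H = 2 × 0.266 g H₂O ÷ 18.015 g/mol = 0.02953 mol
mass O = 0.222 − (0.1332 + 0.02977) = 0.05905 g → mol O = 0.05905 ÷ 15.999 = 0.003691 mol
mass % C = 0.1332 g ÷ 0.222 g × 100%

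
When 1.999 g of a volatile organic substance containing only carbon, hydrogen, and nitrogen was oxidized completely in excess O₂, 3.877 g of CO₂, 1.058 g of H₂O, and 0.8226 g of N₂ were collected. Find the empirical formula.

mol C = 3.877 g CO₂ ÷ 44.009 g/mol = 0.088096 mol
mol H = 2 × 1.058 g H₂O ÷ 18.015 g/mol = 0.11746 mol
mol N = 2 × 0.8226 g N₂ ÷ 28.014 g/mol = 0.058728 mol
Divide by the smallest (0.058728 mol): C 1.500, H 2.000, N 1.000
Multiplying each by 2 gives whole numbers: C 3.00, H 4.00, N 2.00

C3H4N2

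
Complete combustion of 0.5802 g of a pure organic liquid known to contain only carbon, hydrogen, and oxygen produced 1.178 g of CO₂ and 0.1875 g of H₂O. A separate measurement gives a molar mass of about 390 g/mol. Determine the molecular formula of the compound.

C18H14O10

mol C = 1.178 g CO₂ ÷ 44.009 g/mol = 0.026767 mol
mol H = 2 × 0.1875 g H₂O ÷ 18.015 g/mol = 0.020816 mol
mass O = 0.5802 − (0.32150 + 0.020983) = 0.23772 g → mol O = 0.23772 ÷ 15.999 = 0.014858 mol
Divide by the smallest (0.014858 mol): C 1.802, H 1.401, O 1.000
Multiplying each by 5 gives whole numbers: C 9.01, H 7.00, O 5.00
Empirical formula: C9H7O5
Empirical-formula mass = 195.15 g/mol; 390 ÷ 195.15 ≈ 2, so the molecular formula is C18H14O10.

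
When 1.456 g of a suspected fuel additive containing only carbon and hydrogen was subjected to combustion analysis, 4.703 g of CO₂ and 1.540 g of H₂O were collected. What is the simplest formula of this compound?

C5H8

mol C = 4.703 g CO₂ ÷ 44.009 g/mol = 0.10686 mol
mol H = 2 × 1.540 g H₂O ÷ 18.015 g/mol = 0.17097 mol
Divide by the smallest (0.10686 mol): C 1.000, H 1.600
Multiplying each by 5 gives whole numbers: C 5.00, H 8.00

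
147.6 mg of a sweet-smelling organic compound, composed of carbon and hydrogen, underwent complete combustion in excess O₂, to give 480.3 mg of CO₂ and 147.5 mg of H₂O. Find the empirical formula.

C2H3

mol C = 0.4803 g CO₂ ÷ 44.009 g/mol = 0.010914 mol
mol H = 2 × 0.1475 g H₂O ÷ 18.015 g/mol = 0.016375 mol
Divide by the smallest (0.010914 mol): C 1.000, H 1.500
Multiplying each by 2 gives whole numbers: C 2.00, H 3.00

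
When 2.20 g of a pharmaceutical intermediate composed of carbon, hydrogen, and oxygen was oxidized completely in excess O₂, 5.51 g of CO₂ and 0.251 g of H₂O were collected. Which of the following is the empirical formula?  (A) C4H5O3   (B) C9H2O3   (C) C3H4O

(B) C9H2O3

mol C = 5.51 g CO₂ ÷ 44.009 g/mol = 0.1252 mol
mol H = 2 × 0.251 g H₂O ÷ 18.015 g/mol = 0.02787 mol
mass O = 2.20 − (1.504 + 0.02809) = 0.6681 g → mol O = 0.6681 ÷ 15.999 = 0.04176 mol
Divide by the smallest (0.02787 mol): C 4.493, H 1.000, O 1.499
Multiplying each by 2 gives whole numbers: C 8.99, H 2.00, O 3.00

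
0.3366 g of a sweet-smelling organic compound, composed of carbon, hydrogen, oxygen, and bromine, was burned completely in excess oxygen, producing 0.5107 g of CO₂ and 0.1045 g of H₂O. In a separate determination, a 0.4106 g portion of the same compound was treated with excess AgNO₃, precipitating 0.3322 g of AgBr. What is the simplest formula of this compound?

mol C = 0.5107 g CO₂ ÷ 44.009 g/mol = 0.011604 mol
mol H = 2 × 0.1045 g H₂O ÷ 18.015 g/mol = 0.011601 mol
From the AgBr data: mol Br per gram of compound = (0.3322 ÷ 187.772) ÷ 0.4106 = 0.0043087 mol/g, so in the 0.3366 g combustion sample mol Br = 0.0014503 mol
mass O = 0.3366 − (0.13938 + 0.011694 + 0.11589) = 0.069638 g → mol O = 0.069638 ÷ 15.999 = 0.0043527 mol
Divide by the smallest (0.0014503 mol): C 8.001, H 7.999, Br 1.000, O 3.001

C8H8BrO3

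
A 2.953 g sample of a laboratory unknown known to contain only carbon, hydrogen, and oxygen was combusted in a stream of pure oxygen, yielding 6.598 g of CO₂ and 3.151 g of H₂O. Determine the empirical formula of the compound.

mol C = 6.598 g CO₂ ÷ 44.009 g/mol = 0.14992 mol
mol H = 2 × 3.151 g H₂O ÷ 18.015 g/mol = 0.34982 mol
mass O = 2.953 − (1.8007 + 0.35262) = 0.79965 g → mol O = 0.79965 ÷ 15.999 = 0.049981 mol
Divide by the smallest (0.049981 mol): C 3.000, H 6.999, O 1.000

C3H7O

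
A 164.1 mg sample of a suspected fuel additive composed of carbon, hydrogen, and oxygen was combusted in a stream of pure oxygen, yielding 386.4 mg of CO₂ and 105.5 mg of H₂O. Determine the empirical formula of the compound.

C3H4O

mol C = 0.3864 g CO₂ ÷ 44.009 g/mol = 0.0087800 mol
mol H = 2 × 0.1055 g H₂O ÷ 18.015 g/mol = 0.011712 mol
mass O = 0.1641 − (0.10546 + 0.011806) = 0.046837 g → mol O = 0.046837 ÷ 15.999 = 0.0029275 mol
Divide by the smallest (0.0029275 mol): C 2.999, H 4.001, O 1.000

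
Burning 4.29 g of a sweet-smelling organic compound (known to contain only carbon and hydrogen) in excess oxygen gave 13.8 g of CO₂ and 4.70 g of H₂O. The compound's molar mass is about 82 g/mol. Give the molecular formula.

mol C = 13.8 g CO₂ ÷ 44.009 g/mol = 0.3136 mol
mol H = 2 × 4.70 g H₂O ÷ 18.015 g/mol = 0.5218 mol
Divide by the smallest (0.3136 mol): C 1.000, H 1.664
Multiplying each by 3 gives whole numbers: C 3.00, H 4.99
Empirical formula: C3H5
Empirical-formula mass = 41.07 g/mol; 82 ÷ 41.07 ≈ 2, so the molecular formula is C6H10.

C6H10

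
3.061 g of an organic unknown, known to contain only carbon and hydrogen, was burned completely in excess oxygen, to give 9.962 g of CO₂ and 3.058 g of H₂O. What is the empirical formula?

C2H3

mol C = 9.962 g CO₂ ÷ 44.009 g/mol = 0.22636 mol
mol H = 2 × 3.058 g H₂O ÷ 18.015 g/mol = 0.33949 mol
Divide by the smallest (0.22636 mol): C 1.000, H 1.500
Multiplying each by 2 gives whole numbers: C 2.00, H 3.00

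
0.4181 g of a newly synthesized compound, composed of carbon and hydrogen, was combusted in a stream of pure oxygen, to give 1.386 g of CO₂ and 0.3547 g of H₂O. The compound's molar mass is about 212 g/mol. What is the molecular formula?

C16H20

mol C = 1.386 g CO₂ ÷ 44.009 g/mol = 0.031494 mol
mol H = 2 × 0.3547 g H₂O ÷ 18.015 g/mol = 0.039378 mol
Divide by the smallest (0.031494 mol): C 1.000, H 1.250
Multiplying each by 4 gives whole numbers: C 4.00, H 5.00
Empirical formula: C4H5
Empirical-formula mass = 53.08 g/mol; 212 ÷ 53.08 ≈ 4, so the molecular formula is C16H20.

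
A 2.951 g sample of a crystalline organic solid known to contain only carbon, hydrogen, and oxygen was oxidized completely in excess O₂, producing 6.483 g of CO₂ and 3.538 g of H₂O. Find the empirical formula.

C3H8O

mol C = 6.483 g CO₂ ÷ 44.009 g/mol = 0.14731 mol
mol H = 2 × 3.538 g H₂O ÷ 18.015 g/mol = 0.39278 mol
mass O = 2.951 − (1.7693 + 0.39593) = 0.78572 g → mol O = 0.78572 ÷ 15.999 = 0.049111 mol
Divide by the smallest (0.049111 mol): C 3.000, H 7.998, O 1.000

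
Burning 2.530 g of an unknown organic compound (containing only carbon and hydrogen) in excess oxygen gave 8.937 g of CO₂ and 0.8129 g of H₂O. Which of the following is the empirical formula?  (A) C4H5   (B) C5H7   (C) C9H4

(C) C9H4

mol C = 8.937 g CO₂ ÷ 44.009 g/mol = 0.20307 mol
mol H = 2 × 0.8129 g H₂O ÷ 18.015 g/mol = 0.090247 mol
Divide by the smallest (0.090247 mol): C 2.250, H 1.000
Multiplying each by 4 gives whole numbers: C 9.00, H 4.00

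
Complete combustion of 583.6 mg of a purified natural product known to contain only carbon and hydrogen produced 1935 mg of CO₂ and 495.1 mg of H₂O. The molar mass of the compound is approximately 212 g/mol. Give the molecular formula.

C16H20

mol C = 1.935 g CO₂ ÷ 44.009 g/mol = 0.043968 mol
mol H = 2 × 0.4951 g H₂O ÷ 18.015 g/mol = 0.054965 mol
Divide by the smallest (0.043968 mol): C 1.000, H 1.250
Multiplying each by 4 gives whole numbers: C 4.00, H 5.00
Empirical formula: C4H5
Empirical-formula mass = 53.08 g/mol; 212 ÷ 53.08 ≈ 4, so the molecular formula is C16H20.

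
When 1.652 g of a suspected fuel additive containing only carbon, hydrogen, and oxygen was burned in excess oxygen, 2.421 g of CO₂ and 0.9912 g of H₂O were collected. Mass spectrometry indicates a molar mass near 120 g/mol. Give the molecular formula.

mol C = 2.421 g CO₂ ÷ 44.009 g/mol = 0.055011 mol
mol H = 2 × 0.9912 g H₂O ÷ 18.015 g/mol = 0.11004 mol
mass O = 1.652 − (0.66074 + 0.11092) = 0.88034 g → mol O = 0.88034 ÷ 15.999 = 0.055024 mol
Divide by the smallest (0.055011 mol): C 1.000, H 2.000, O 1.000
Empirical formula: CH2O
Empirical-formula mass = 30.03 g/mol; 120 ÷ 30.03 ≈ 4, so the molecular formula is C4H8O4.

C4H8O4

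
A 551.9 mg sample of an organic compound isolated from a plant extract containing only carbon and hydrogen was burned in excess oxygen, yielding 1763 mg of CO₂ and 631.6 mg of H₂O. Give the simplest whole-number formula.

mol C = 1.763 g CO₂ ÷ 44.009 g/mol = 0.040060 mol
mol H = 2 × 0.6316 g H₂O ÷ 18.015 g/mol = 0.070119 mol
Divide by the smallest (0.040060 mol): C 1.000, H 1.750
Multiplying each by 4 gives whole numbers: C 4.00, H 7.00

C4H7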